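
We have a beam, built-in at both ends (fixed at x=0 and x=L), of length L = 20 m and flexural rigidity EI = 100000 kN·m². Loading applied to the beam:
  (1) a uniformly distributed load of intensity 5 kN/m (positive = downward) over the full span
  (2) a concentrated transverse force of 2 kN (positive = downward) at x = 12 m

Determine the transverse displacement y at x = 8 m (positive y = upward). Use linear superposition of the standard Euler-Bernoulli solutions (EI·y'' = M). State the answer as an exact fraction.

y(8) = -23236/1171875 m

Load 1 — uniform load w=5 kN/m over full span:
  y_1 = -wx²(L-x)²/(24EI) = -5·8²·(20-8)²/(24·100000) = -12/625 m
Load 2 — point force P=2 kN at a=12 m (b=L-a=8):
  y_2 = -Pb²x²(3aL-(3a+b)x)/(6L³EI)  [x≤a] = -2·8²·8²·(3·12·20-(3·12+8)·8)/(6·20³·100000) = -736/1171875 m
Superposition: y = Σ y_i = -23236/1171875 m ≈ -0.019828 m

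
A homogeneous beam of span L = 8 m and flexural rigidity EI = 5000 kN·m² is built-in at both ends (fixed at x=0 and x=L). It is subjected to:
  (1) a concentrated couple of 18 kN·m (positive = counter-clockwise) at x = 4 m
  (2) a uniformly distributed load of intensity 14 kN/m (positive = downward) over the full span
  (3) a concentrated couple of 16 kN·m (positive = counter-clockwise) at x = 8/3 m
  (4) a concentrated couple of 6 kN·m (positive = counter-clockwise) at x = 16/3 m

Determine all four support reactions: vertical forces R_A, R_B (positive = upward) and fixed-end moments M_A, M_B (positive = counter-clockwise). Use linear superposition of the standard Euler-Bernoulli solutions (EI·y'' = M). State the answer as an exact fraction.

R_A = 1513/24 kN, M_A = 487/6 kN·m, R_B = 1175/24 kN, M_B = -389/6 kN·m

Load 1 — applied couple M₀=18 kN·m at a=4 m (b=L-a=4):
  R_A = 6M₀ab/L³ = 6·18·4·4/8³ = 27/8 kN
  M_A = M₀b(2a-b)/L² = 18·4·(2·4-4)/8² = 9/2 kN·m
  R_B = -6M₀ab/L³ = -6·18·4·4/8³ = -27/8 kN
  M_B = M₀a(2b-a)/L² = 18·4·(2·4-4)/8² = 9/2 kN·m
Load 2 — uniform load w=14 kN/m over full span:
  R_A = wL/2 = 14·8/2 = 56 kN
  M_A = wL²/12 = 14·8²/12 = 224/3 kN·m
  R_B = wL/2 = 14·8/2 = 56 kN
  M_B = -wL²/12 = -14·8²/12 = -224/3 kN·m
Load 3 — applied couple M₀=16 kN·m at a=8/3 m (b=L-a=16/3):
  R_A = 6M₀ab/L³ = 6·16·(8/3)·(16/3)/8³ = 8/3 kN
  M_A = M₀b(2a-b)/L² = 16·(16/3)·(2·(8/3)-(16/3))/8² = 0 kN·m
  R_B = -6M₀ab/L³ = -6·16·(8/3)·(16/3)/8³ = -8/3 kN
  M_B = M₀a(2b-a)/L² = 16·(8/3)·(2·(16/3)-(8/3))/8² = 16/3 kN·m
Load 4 — applied couple M₀=6 kN·m at a=16/3 m (b=L-a=8/3):
  R_A = 6M₀ab/L³ = 6·6·(16/3)·(8/3)/8³ = 1 kN
  M_A = M₀b(2a-b)/L² = 6·(8/3)·(2·(16/3)-(8/3))/8² = 2 kN·m
  R_B = -6M₀ab/L³ = -6·6·(16/3)·(8/3)/8³ = -1 kN
  M_B = M₀a(2b-a)/L² = 6·(16/3)·(2·(8/3)-(16/3))/8² = 0 kN·m
Superposition: R_A = 1513/24 kN, M_A = 487/6 kN·m, R_B = 1175/24 kN, M_B = -389/6 kN·m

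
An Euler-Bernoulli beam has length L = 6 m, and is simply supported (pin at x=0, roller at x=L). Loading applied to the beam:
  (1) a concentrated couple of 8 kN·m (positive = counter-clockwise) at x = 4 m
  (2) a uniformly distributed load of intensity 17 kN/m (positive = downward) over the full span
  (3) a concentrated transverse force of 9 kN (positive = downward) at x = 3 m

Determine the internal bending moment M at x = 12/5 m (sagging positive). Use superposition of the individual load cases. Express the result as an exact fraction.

M(12/5) = 2186/25 kN·m

Load 1 — applied couple M₀=8 kN·m at a=4 m (b=L-a=2):
  M_1 = M₀x/L  [x≤a] = 8·(12/5)/6 = 16/5 kN·m
Load 2 — uniform load w=17 kN/m over full span:
  M_2 = wx(L-x)/2 = 17·(12/5)·(6-(12/5))/2 = 1836/25 kN·m
Load 3 — point force P=9 kN at a=3 m (b=L-a=3):
  M_3 = Pbx/L  [x≤a] = 9·3·(12/5)/6 = 54/5 kN·m
Superposition: M = Σ M_i = 2186/25 kN·m ≈ 87.440000 kN·m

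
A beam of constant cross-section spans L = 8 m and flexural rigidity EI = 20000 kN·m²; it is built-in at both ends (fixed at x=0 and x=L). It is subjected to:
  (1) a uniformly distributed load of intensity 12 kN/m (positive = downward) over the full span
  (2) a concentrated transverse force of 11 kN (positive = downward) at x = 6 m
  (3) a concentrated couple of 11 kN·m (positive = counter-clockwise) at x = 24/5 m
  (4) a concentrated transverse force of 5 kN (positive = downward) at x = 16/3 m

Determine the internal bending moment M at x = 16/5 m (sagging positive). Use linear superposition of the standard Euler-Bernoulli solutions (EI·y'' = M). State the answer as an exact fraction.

Load 1 — uniform load w=12 kN/m over full span:
  M_1 = wLx/2 - wL²/12 - wx²/2 = 12·8·(16/5)/2 - 12·8²/12 - 12·(16/5)²/2 = 704/25 kN·m
Load 2 — point force P=11 kN at a=6 m (b=L-a=2):
  M_2 = Pb²(3a+b)x/L³ - Pab²/L²  [x≤a] = 11·2²·(3·6+2)·(16/5)/8³ - 11·6·2²/8² = 11/8 kN·m
Load 3 — applied couple M₀=11 kN·m at a=24/5 m (b=L-a=16/5):
  M_3 = R_Ax - M_A  [x≤a] with R_A=99/50, M_A=88/25 = (99/50)·(16/5) - (88/25) = 352/125 kN·m
Load 4 — point force P=5 kN at a=16/3 m (b=L-a=8/3):
  M_4 = Pb²(3a+b)x/L³ - Pab²/L²  [x≤a] = 5·(8/3)²·(3·(16/3)+(8/3))·(16/5)/8³ - 5·(16/3)·(8/3)²/8² = 32/27 kN·m
Superposition: M = Σ M_i = 905477/27000 kN·m ≈ 33.536185 kN·m

M(16/5) = 905477/27000 kN·m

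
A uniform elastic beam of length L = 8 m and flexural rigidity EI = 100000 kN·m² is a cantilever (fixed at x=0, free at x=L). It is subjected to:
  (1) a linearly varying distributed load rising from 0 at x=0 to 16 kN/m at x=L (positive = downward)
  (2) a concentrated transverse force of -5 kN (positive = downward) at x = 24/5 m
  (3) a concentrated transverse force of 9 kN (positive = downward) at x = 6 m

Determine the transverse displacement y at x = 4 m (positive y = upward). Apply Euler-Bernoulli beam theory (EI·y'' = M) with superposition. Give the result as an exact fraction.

y(4) = -707/31250 m

Load 1 — triangular load w₀=16 kN/m (0→w₀ over full span):
  y_1 = (w₀Lx³/12-w₀L²x²/6-w₀x⁵/(120L))/EI = (16·8·4³/12-16·8²·4²/6-16·4⁵/(120·8))/100000 = -968/46875 m
Load 2 — point force P=-5 kN at a=24/5 m (b=L-a=16/5):
  y_2 = -Px²(3a-x)/(6EI)  [x≤a] = -(-5)·4²·(3·(24/5)-4)/(6·100000) = 13/9375 m
Load 3 — point force P=9 kN at a=6 m (b=L-a=2):
  y_3 = -Px²(3a-x)/(6EI)  [x≤a] = -9·4²·(3·6-4)/(6·100000) = -21/6250 m
Superposition: y = Σ y_i = -707/31250 m ≈ -0.022624 m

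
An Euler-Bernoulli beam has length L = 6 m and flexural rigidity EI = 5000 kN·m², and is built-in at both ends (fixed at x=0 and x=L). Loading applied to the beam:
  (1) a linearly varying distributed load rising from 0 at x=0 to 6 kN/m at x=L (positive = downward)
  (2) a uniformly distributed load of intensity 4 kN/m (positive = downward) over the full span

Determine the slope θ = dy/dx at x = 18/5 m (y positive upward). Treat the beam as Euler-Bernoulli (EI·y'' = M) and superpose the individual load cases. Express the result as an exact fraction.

Load 1 — triangular load w₀=6 kN/m (0→w₀ over full span):
  θ_1 = -w₀(2x(L-x)(L-2x)(x+2L)+x²(L-x)²)/(120LEI) = -6·(2·(18/5)·(6-(18/5))·(6-2·(18/5))·((18/5)+2·6)+(18/5)²·(6-(18/5))²)/(120·6·5000) = 162/390625 rad
Load 2 — uniform load w=4 kN/m over full span:
  θ_2 = -wx(L-x)(L-2x)/(12EI) = -4·(18/5)·(6-(18/5))·(6-2·(18/5))/(12·5000) = 54/78125 rad
Superposition: θ = Σ θ_i = 432/390625 rad ≈ 0.001106 rad

θ(18/5) = 432/390625 rad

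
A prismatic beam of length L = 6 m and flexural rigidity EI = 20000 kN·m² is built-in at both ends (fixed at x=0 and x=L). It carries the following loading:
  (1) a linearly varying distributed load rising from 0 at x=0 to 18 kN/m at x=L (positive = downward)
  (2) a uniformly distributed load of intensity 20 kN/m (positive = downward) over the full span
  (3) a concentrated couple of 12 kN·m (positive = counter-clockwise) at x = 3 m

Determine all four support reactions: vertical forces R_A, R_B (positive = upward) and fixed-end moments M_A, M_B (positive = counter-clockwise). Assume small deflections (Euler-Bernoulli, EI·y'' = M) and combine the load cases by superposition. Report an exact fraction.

R_A = 396/5 kN, M_A = 423/5 kN·m, R_B = 474/5 kN, M_B = -447/5 kN·m

Load 1 — triangular load w₀=18 kN/m (0→w₀ over full span):
  R_A = 3w₀L/20 = 3·18·6/20 = 81/5 kN
  M_A = w₀L²/30 = 18·6²/30 = 108/5 kN·m
  R_B = 7w₀L/20 = 7·18·6/20 = 189/5 kN
  M_B = -w₀L²/20 = -18·6²/20 = -162/5 kN·m
Load 2 — uniform load w=20 kN/m over full span:
  R_A = wL/2 = 20·6/2 = 60 kN
  M_A = wL²/12 = 20·6²/12 = 60 kN·m
  R_B = wL/2 = 20·6/2 = 60 kN
  M_B = -wL²/12 = -20·6²/12 = -60 kN·m
Load 3 — applied couple M₀=12 kN·m at a=3 m (b=L-a=3):
  R_A = 6M₀ab/L³ = 6·12·3·3/6³ = 3 kN
  M_A = M₀b(2a-b)/L² = 12·3·(2·3-3)/6² = 3 kN·m
  R_B = -6M₀ab/L³ = -6·12·3·3/6³ = -3 kN
  M_B = M₀a(2b-a)/L² = 12·3·(2·3-3)/6² = 3 kN·m
Superposition: R_A = 396/5 kN, M_A = 423/5 kN·m, R_B = 474/5 kN, M_B = -447/5 kN·m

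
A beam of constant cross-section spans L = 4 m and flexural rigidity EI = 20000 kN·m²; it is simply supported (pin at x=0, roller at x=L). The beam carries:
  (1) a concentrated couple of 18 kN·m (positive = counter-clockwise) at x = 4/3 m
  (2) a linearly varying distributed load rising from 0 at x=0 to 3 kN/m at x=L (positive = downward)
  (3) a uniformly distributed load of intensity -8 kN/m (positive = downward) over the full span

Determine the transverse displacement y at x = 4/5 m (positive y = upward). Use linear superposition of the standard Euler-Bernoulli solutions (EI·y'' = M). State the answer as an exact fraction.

y(4/5) = 24322/29296875 m

Load 1 — applied couple M₀=18 kN·m at a=4/3 m (b=L-a=8/3):
  y_1 = (M₀x³/(6L)+C₁x)/EI  [x≤a] with C₁=M₀(3b²-L²)/(6L)=4 = (18·(4/5)³/(6·4)+4·(4/5))/20000 = 14/78125 m
Load 2 — triangular load w₀=3 kN/m (0→w₀ over full span):
  y_2 = -w₀x(7L⁴-10L²x²+3x⁴)/(360LEI) = -3·(4/5)·(7·4⁴-10·4²·(4/5)²+3·(4/5)⁴)/(360·4·20000) = -1376/9765625 m
Load 3 — uniform load w=-8 kN/m over full span:
  y_3 = -wx(L³-2Lx²+x³)/(24EI) = -(-8)·(4/5)·(4³-2·4·(4/5)²+(4/5)³)/(24·20000) = 928/1171875 m
Superposition: y = Σ y_i = 24322/29296875 m ≈ 0.000830 m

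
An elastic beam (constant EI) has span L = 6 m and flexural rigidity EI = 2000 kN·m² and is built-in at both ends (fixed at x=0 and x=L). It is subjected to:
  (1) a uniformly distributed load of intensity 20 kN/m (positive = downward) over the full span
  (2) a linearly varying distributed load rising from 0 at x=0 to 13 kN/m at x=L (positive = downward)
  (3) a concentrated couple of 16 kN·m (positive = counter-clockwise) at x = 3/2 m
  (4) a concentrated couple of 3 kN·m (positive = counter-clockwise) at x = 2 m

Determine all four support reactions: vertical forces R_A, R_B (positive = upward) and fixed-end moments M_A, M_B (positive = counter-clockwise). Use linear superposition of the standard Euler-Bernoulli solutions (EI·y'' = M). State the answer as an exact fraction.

R_A = 2261/30 kN, M_A = 363/5 kN·m, R_B = 2509/30 kN, M_B = -387/5 kN·m

Load 1 — uniform load w=20 kN/m over full span:
  R_A = wL/2 = 20·6/2 = 60 kN
  M_A = wL²/12 = 20·6²/12 = 60 kN·m
  R_B = wL/2 = 20·6/2 = 60 kN
  M_B = -wL²/12 = -20·6²/12 = -60 kN·m
Load 2 — triangular load w₀=13 kN/m (0→w₀ over full span):
  R_A = 3w₀L/20 = 3·13·6/20 = 117/10 kN
  M_A = w₀L²/30 = 13·6²/30 = 78/5 kN·m
  R_B = 7w₀L/20 = 7·13·6/20 = 273/10 kN
  M_B = -w₀L²/20 = -13·6²/20 = -117/5 kN·m
Load 3 — applied couple M₀=16 kN·m at a=3/2 m (b=L-a=9/2):
  R_A = 6M₀ab/L³ = 6·16·(3/2)·(9/2)/6³ = 3 kN
  M_A = M₀b(2a-b)/L² = 16·(9/2)·(2·(3/2)-(9/2))/6² = -3 kN·m
  R_B = -6M₀ab/L³ = -6·16·(3/2)·(9/2)/6³ = -3 kN
  M_B = M₀a(2b-a)/L² = 16·(3/2)·(2·(9/2)-(3/2))/6² = 5 kN·m
Load 4 — applied couple M₀=3 kN·m at a=2 m (b=L-a=4):
  R_A = 6M₀ab/L³ = 6·3·2·4/6³ = 2/3 kN
  M_A = M₀b(2a-b)/L² = 3·4·(2·2-4)/6² = 0 kN·m
  R_B = -6M₀ab/L³ = -6·3·2·4/6³ = -2/3 kN
  M_B = M₀a(2b-a)/L² = 3·2·(2·4-2)/6² = 1 kN·m
Superposition: R_A = 2261/30 kN, M_A = 363/5 kN·m, R_B = 2509/30 kN, M_B = -387/5 kN·m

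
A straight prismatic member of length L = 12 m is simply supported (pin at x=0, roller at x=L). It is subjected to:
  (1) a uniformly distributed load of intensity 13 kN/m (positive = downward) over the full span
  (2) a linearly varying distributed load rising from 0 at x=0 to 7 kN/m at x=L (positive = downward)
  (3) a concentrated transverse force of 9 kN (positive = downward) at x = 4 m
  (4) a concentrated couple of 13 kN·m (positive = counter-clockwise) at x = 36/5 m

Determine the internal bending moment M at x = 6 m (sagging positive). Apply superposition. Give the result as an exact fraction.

M(6) = 643/2 kN·m

Load 1 — uniform load w=13 kN/m over full span:
  M_1 = wx(L-x)/2 = 13·6·(12-6)/2 = 234 kN·m
Load 2 — triangular load w₀=7 kN/m (0→w₀ over full span):
  M_2 = w₀Lx/6 - w₀x³/(6L) = 7·12·6/6 - 7·6³/(6·12) = 63 kN·m
Load 3 — point force P=9 kN at a=4 m (b=L-a=8):
  M_3 = Pa(L-x)/L  [x>a] = 9·4·(12-6)/12 = 18 kN·m
Load 4 — applied couple M₀=13 kN·m at a=36/5 m (b=L-a=24/5):
  M_4 = M₀x/L  [x≤a] = 13·6/12 = 13/2 kN·m
Superposition: M = Σ M_i = 643/2 kN·m ≈ 321.500000 kN·m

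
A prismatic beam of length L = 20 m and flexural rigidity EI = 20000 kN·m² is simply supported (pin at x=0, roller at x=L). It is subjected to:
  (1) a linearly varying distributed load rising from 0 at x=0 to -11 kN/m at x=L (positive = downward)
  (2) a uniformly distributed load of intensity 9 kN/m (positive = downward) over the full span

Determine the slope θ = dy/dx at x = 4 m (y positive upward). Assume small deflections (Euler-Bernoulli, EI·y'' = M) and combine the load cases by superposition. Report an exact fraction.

θ(4) = -5357/112500 rad

Load 1 — triangular load w₀=-11 kN/m (0→w₀ over full span):
  θ_1 = -w₀(7L⁴-30L²x²+15x⁴)/(360LEI) = -(-11)·(7·20⁴-30·20²·4²+15·4⁴)/(360·20·20000) = 2002/28125 rad
Load 2 — uniform load w=9 kN/m over full span:
  θ_2 = -w(L³-6Lx²+4x³)/(24EI) = -9·(20³-6·20·4²+4·4³)/(24·20000) = -297/2500 rad
Superposition: θ = Σ θ_i = -5357/112500 rad ≈ -0.047618 rad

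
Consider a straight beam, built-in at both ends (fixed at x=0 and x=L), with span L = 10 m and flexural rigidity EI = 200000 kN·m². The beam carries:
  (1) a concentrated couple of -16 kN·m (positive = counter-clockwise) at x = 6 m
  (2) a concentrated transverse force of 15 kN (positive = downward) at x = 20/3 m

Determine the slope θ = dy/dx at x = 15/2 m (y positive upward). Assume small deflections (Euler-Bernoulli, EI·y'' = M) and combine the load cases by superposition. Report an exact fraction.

Load 1 — applied couple M₀=-16 kN·m at a=6 m (b=L-a=4):
  θ_1 = (R_Ax²/2 - M_Ax - M₀(x-a))/EI  [x>a] with R_A=-288/125, M_A=-128/25 = ((-288/125)·(15/2)²/2 - (-128/25)·(15/2) - (-16)·((15/2)-6))/200000 = -3/250000 rad
Load 2 — point force P=15 kN at a=20/3 m (b=L-a=10/3):
  θ_2 = Pa²(L-x)(2bL-(3b+a)(L-x))/(2L³EI)  [x>a] = 15·(20/3)²·(10-(15/2))·(2·(10/3)·10-(3·(10/3)+(20/3))·(10-(15/2)))/(2·10³·200000) = 1/9600 rad
Superposition: θ = Σ θ_i = 553/6000000 rad ≈ 0.000092 rad

θ(15/2) = 553/6000000 rad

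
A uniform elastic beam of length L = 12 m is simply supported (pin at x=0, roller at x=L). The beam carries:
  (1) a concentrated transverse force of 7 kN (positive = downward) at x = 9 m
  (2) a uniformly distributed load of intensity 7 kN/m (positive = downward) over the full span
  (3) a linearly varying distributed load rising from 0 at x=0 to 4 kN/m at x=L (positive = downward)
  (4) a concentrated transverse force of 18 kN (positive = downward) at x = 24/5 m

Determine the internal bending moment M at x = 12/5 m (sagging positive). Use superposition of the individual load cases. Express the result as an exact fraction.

Load 1 — point force P=7 kN at a=9 m (b=L-a=3):
  M_1 = Pbx/L  [x≤a] = 7·3·(12/5)/12 = 21/5 kN·m
Load 2 — uniform load w=7 kN/m over full span:
  M_2 = wx(L-x)/2 = 7·(12/5)·(12-(12/5))/2 = 2016/25 kN·m
Load 3 — triangular load w₀=4 kN/m (0→w₀ over full span):
  M_3 = w₀Lx/6 - w₀x³/(6L) = 4·12·(12/5)/6 - 4·(12/5)³/(6·12) = 2304/125 kN·m
Load 4 — point force P=18 kN at a=24/5 m (b=L-a=36/5):
  M_4 = Pbx/L  [x≤a] = 18·(36/5)·(12/5)/12 = 648/25 kN·m
Superposition: M = Σ M_i = 16149/125 kN·m ≈ 129.192000 kN·m

M(12/5) = 16149/125 kN·m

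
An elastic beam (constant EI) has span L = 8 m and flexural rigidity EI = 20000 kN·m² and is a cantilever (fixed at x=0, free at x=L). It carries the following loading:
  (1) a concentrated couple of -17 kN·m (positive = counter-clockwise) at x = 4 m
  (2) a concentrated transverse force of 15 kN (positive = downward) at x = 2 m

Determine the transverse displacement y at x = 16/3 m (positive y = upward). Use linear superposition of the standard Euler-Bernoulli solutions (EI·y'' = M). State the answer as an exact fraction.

Load 1 — applied couple M₀=-17 kN·m at a=4 m (b=L-a=4):
  y_1 = M₀a(2x-a)/(2EI)  [x>a] = (-17)·4·(2·(16/3)-4)/(2·20000) = -17/1500 m
Load 2 — point force P=15 kN at a=2 m (b=L-a=6):
  y_2 = -Pa²(3x-a)/(6EI)  [x>a] = -15·2²·(3·(16/3)-2)/(6·20000) = -7/1000 m
Superposition: y = Σ y_i = -11/600 m ≈ -0.018333 m

y(16/3) = -11/600 m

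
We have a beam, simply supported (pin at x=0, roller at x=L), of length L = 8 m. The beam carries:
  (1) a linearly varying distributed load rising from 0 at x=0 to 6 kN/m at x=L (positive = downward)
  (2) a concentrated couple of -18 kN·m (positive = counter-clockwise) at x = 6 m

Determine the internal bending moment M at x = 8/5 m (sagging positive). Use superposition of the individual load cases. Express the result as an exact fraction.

Load 1 — triangular load w₀=6 kN/m (0→w₀ over full span):
  M_1 = w₀Lx/6 - w₀x³/(6L) = 6·8·(8/5)/6 - 6·(8/5)³/(6·8) = 1536/125 kN·m
Load 2 — applied couple M₀=-18 kN·m at a=6 m (b=L-a=2):
  M_2 = M₀x/L  [x≤a] = (-18)·(8/5)/8 = -18/5 kN·m
Superposition: M = Σ M_i = 1086/125 kN·m ≈ 8.688000 kN·m

M(8/5) = 1086/125 kN·m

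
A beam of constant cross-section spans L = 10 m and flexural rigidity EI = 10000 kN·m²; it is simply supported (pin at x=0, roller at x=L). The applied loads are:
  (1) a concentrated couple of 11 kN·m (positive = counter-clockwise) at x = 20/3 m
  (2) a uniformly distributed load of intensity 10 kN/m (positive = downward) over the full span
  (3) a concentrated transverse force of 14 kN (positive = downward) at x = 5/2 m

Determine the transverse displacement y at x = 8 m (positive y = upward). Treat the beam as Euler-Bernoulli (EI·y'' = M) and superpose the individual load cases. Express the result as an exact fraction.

Load 1 — applied couple M₀=11 kN·m at a=20/3 m (b=L-a=10/3):
  y_1 = (M₀x³/(6L)-M₀(x-a)²/2+C₁x)/EI  [x>a] with C₁=M₀(3b²-L²)/(6L)=-110/9 = (11·8³/(6·10)-11·(8-(20/3))²/2+(-110/9)·8)/10000 = -77/56250 m
Load 2 — uniform load w=10 kN/m over full span:
  y_2 = -wx(L³-2Lx²+x³)/(24EI) = -10·8·(10³-2·10·8²+8³)/(24·10000) = -29/375 m
Load 3 — point force P=14 kN at a=5/2 m (b=L-a=15/2):
  y_3 = -Pa(L-x)(2Lx-a²-x²)/(6LEI)  [x>a] = -14·(5/2)·(10-8)·(2·10·8-(5/2)²-8²)/(6·10·10000) = -2513/240000 m
Superposition: y = Σ y_i = -321023/3600000 m ≈ -0.089173 m

y(8) = -321023/3600000 m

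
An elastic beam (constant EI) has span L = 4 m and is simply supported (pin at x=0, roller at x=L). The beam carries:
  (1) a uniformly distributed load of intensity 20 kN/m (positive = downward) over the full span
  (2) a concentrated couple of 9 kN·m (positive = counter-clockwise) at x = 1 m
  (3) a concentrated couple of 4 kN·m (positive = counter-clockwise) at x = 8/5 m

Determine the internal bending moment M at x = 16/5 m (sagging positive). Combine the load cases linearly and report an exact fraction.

M(16/5) = 23 kN·m

Load 1 — uniform load w=20 kN/m over full span:
  M_1 = wx(L-x)/2 = 20·(16/5)·(4-(16/5))/2 = 128/5 kN·m
Load 2 — applied couple M₀=9 kN·m at a=1 m (b=L-a=3):
  M_2 = M₀x/L - M₀  [x>a] = 9·(16/5)/4 - 9 = -9/5 kN·m
Load 3 — applied couple M₀=4 kN·m at a=8/5 m (b=L-a=12/5):
  M_3 = M₀x/L - M₀  [x>a] = 4·(16/5)/4 - 4 = -4/5 kN·m
Superposition: M = Σ M_i = 23 kN·m ≈ 23.000000 kN·m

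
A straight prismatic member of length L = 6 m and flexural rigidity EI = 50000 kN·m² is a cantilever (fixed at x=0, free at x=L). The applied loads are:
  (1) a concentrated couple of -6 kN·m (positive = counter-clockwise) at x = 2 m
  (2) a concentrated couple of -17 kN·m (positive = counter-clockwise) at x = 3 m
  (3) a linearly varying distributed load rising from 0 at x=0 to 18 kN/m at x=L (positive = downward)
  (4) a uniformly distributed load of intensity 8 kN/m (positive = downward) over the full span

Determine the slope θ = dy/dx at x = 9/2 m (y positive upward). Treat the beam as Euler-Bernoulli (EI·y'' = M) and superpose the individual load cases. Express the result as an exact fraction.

Load 1 — applied couple M₀=-6 kN·m at a=2 m (b=L-a=4):
  θ_1 = M₀a/EI  [x>a] = (-6)·2/50000 = -3/12500 rad
Load 2 — applied couple M₀=-17 kN·m at a=3 m (b=L-a=3):
  θ_2 = M₀a/EI  [x>a] = (-17)·3/50000 = -51/50000 rad
Load 3 — triangular load w₀=18 kN/m (0→w₀ over full span):
  θ_3 = (w₀Lx²/4-w₀L²x/3-w₀x⁴/(24L))/EI = (18·6·(9/2)²/4-18·6²·(9/2)/3-18·(9/2)⁴/(24·6))/50000 = -60993/6400000 rad
Load 4 — uniform load w=8 kN/m over full span:
  θ_4 = -wx(x²-3Lx+3L²)/(6EI) = -8·(9/2)·((9/2)²-3·6·(9/2)+3·6²)/(6·50000) = -567/100000 rad
Superposition: θ = Σ θ_i = -21069/1280000 rad ≈ -0.016460 rad

θ(9/2) = -21069/1280000 rad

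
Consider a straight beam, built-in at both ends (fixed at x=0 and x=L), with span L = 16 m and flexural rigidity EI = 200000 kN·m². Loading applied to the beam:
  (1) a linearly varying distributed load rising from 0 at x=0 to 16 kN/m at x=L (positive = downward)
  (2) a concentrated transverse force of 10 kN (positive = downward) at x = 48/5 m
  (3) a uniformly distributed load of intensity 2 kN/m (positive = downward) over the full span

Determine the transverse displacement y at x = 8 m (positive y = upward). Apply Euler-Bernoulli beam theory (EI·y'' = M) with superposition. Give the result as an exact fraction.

Load 1 — triangular load w₀=16 kN/m (0→w₀ over full span):
  y_1 = -w₀x²(L-x)²(x+2L)/(120LEI) = -16·8²·(16-8)²·(8+2·16)/(120·16·200000) = -64/9375 m
Load 2 — point force P=10 kN at a=48/5 m (b=L-a=32/5):
  y_2 = -Pb²x²(3aL-(3a+b)x)/(6L³EI)  [x≤a] = -10·(32/5)²·8²·(3·(48/5)·16-(3·(48/5)+(32/5))·8)/(6·16³·200000) = -224/234375 m
Load 3 — uniform load w=2 kN/m over full span:
  y_3 = -wx²(L-x)²/(24EI) = -2·8²·(16-8)²/(24·200000) = -16/9375 m
Superposition: y = Σ y_i = -2224/234375 m ≈ -0.009489 m

y(8) = -2224/234375 m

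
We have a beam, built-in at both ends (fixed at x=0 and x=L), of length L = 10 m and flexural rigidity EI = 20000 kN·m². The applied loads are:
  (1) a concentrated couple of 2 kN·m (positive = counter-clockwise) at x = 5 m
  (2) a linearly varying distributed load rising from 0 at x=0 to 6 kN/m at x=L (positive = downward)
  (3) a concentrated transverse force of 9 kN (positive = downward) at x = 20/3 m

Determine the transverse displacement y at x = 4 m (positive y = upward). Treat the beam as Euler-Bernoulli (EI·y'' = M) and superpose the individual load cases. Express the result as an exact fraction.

y(4) = -5533/1125000 m

Load 1 — applied couple M₀=2 kN·m at a=5 m (b=L-a=5):
  y_1 = (R_Ax³/6 - M_Ax²/2)/EI  [x≤a] with R_A=3/10, M_A=1/2 = ((3/10)·4³/6 - (1/2)·4²/2)/20000 = -1/25000 m
Load 2 — triangular load w₀=6 kN/m (0→w₀ over full span):
  y_2 = -w₀x²(L-x)²(x+2L)/(120LEI) = -6·4²·(10-4)²·(4+2·10)/(120·10·20000) = -54/15625 m
Load 3 — point force P=9 kN at a=20/3 m (b=L-a=10/3):
  y_3 = -Pb²x²(3aL-(3a+b)x)/(6L³EI)  [x≤a] = -9·(10/3)²·4²·(3·(20/3)·10-(3·(20/3)+(10/3))·4)/(6·10³·20000) = -8/5625 m
Superposition: y = Σ y_i = -5533/1125000 m ≈ -0.004918 m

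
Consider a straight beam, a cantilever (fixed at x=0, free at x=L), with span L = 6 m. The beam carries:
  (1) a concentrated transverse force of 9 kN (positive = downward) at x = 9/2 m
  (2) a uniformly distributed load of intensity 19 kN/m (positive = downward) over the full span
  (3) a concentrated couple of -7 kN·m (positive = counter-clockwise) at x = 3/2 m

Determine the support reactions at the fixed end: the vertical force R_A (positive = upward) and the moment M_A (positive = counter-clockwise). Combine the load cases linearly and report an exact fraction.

R_A = 123 kN, M_A = 779/2 kN·m

Load 1 — point force P=9 kN at a=9/2 m (b=L-a=3/2):
  R_A = P = 9 kN
  M_A = Pa = 9·(9/2) = 81/2 kN·m
Load 2 — uniform load w=19 kN/m over full span:
  R_A = wL = 19·6 = 114 kN
  M_A = wL²/2 = 19·6²/2 = 342 kN·m
Load 3 — applied couple M₀=-7 kN·m at a=3/2 m (b=L-a=9/2):
  R_A = 0 kN
  M_A = -M₀ = -(-7) = 7 kN·m
Superposition: R_A = 123 kN, M_A = 779/2 kN·m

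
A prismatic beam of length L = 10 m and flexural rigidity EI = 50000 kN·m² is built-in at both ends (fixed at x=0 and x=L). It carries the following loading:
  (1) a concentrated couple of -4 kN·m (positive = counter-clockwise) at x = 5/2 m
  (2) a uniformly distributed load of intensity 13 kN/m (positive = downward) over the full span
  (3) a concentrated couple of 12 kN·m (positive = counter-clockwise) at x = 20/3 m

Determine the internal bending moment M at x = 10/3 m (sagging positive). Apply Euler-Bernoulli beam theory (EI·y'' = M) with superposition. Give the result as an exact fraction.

M(10/3) = 1411/36 kN·m

Load 1 — applied couple M₀=-4 kN·m at a=5/2 m (b=L-a=15/2):
  M_1 = R_Ax - M_A - M₀  [x>a] with R_A=-9/20, M_A=3/4 = (-9/20)·(10/3) - (3/4) - (-4) = 7/4 kN·m
Load 2 — uniform load w=13 kN/m over full span:
  M_2 = wLx/2 - wL²/12 - wx²/2 = 13·10·(10/3)/2 - 13·10²/12 - 13·(10/3)²/2 = 325/9 kN·m
Load 3 — applied couple M₀=12 kN·m at a=20/3 m (b=L-a=10/3):
  M_3 = R_Ax - M_A  [x≤a] with R_A=8/5, M_A=4 = (8/5)·(10/3) - 4 = 4/3 kN·m
Superposition: M = Σ M_i = 1411/36 kN·m ≈ 39.194444 kN·m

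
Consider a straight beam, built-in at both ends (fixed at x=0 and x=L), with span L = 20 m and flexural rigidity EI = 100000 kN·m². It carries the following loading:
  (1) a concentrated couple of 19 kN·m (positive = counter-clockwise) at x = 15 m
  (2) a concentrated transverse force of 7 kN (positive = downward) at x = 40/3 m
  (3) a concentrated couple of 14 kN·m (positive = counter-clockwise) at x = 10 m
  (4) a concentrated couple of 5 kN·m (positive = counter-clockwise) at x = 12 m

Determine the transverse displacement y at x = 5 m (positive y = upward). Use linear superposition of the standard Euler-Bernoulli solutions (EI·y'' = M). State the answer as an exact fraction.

y(5) = -36941/20736000 m

Load 1 — applied couple M₀=19 kN·m at a=15 m (b=L-a=5):
  y_1 = (R_Ax³/6 - M_Ax²/2)/EI  [x≤a] with R_A=171/160, M_A=95/16 = ((171/160)·5³/6 - (95/16)·5²/2)/100000 = -133/256000 m
Load 2 — point force P=7 kN at a=40/3 m (b=L-a=20/3):
  y_2 = -Pb²x²(3aL-(3a+b)x)/(6L³EI)  [x≤a] = -7·(20/3)²·5²·(3·(40/3)·20-(3·(40/3)+(20/3))·5)/(6·20³·100000) = -119/129600 m
Load 3 — applied couple M₀=14 kN·m at a=10 m (b=L-a=10):
  y_3 = (R_Ax³/6 - M_Ax²/2)/EI  [x≤a] with R_A=21/20, M_A=7/2 = ((21/20)·5³/6 - (7/2)·5²/2)/100000 = -7/32000 m
Load 4 — applied couple M₀=5 kN·m at a=12 m (b=L-a=8):
  y_4 = (R_Ax³/6 - M_Ax²/2)/EI  [x≤a] with R_A=9/25, M_A=8/5 = ((9/25)·5³/6 - (8/5)·5²/2)/100000 = -1/8000 m
Superposition: y = Σ y_i = -36941/20736000 m ≈ -0.001781 m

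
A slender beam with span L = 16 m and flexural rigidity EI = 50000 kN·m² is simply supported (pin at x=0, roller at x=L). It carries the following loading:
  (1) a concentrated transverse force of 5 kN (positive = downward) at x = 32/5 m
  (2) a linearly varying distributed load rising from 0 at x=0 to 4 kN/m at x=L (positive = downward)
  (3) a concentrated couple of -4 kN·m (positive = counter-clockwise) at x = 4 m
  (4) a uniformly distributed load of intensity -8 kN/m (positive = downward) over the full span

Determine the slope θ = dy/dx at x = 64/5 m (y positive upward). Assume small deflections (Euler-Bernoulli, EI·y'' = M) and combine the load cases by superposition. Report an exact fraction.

Load 1 — point force P=5 kN at a=32/5 m (b=L-a=48/5):
  θ_1 = -Pa(2L²-6Lx+3x²+a²)/(6LEI)  [x>a] = -5·(32/5)·(2·16²-6·16·(64/5)+3·(64/5)²+(32/5)²)/(6·16·50000) = 96/78125 rad
Load 2 — triangular load w₀=4 kN/m (0→w₀ over full span):
  θ_2 = -w₀(7L⁴-30L²x²+15x⁴)/(360LEI) = -4·(7·16⁴-30·16²·(64/5)²+15·(64/5)⁴)/(360·16·50000) = 96896/17578125 rad
Load 3 — applied couple M₀=-4 kN·m at a=4 m (b=L-a=12):
  θ_3 = (M₀x²/(2L)-M₀(x-a)+C₁)/EI  [x>a] with C₁=M₀(3b²-L²)/(6L)=-22/3 = ((-4)·(64/5)²/(2·16)-(-4)·((64/5)-4)+(-22/3))/50000 = 277/1875000 rad
Load 4 — uniform load w=-8 kN/m over full span:
  θ_4 = -w(L³-6Lx²+4x³)/(24EI) = -(-8)·(16³-6·16·(64/5)²+4·(64/5)³)/(24·50000) = -8448/390625 rad
Superposition: θ = Σ θ_i = -2072537/140625000 rad ≈ -0.014738 rad

θ(64/5) = -2072537/140625000 rad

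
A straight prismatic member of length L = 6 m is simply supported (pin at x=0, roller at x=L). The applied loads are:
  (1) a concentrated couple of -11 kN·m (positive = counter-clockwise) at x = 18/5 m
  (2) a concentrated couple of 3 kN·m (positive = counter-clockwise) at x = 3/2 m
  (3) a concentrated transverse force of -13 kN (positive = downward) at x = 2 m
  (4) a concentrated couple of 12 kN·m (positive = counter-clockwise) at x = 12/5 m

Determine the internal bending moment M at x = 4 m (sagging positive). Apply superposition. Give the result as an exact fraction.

M(4) = -10 kN·m

Load 1 — applied couple M₀=-11 kN·m at a=18/5 m (b=L-a=12/5):
  M_1 = M₀x/L - M₀  [x>a] = (-11)·4/6 - (-11) = 11/3 kN·m
Load 2 — applied couple M₀=3 kN·m at a=3/2 m (b=L-a=9/2):
  M_2 = M₀x/L - M₀  [x>a] = 3·4/6 - 3 = -1 kN·m
Load 3 — point force P=-13 kN at a=2 m (b=L-a=4):
  M_3 = Pa(L-x)/L  [x>a] = (-13)·2·(6-4)/6 = -26/3 kN·m
Load 4 — applied couple M₀=12 kN·m at a=12/5 m (b=L-a=18/5):
  M_4 = M₀x/L - M₀  [x>a] = 12·4/6 - 12 = -4 kN·m
Superposition: M = Σ M_i = -10 kN·m ≈ -10.000000 kN·m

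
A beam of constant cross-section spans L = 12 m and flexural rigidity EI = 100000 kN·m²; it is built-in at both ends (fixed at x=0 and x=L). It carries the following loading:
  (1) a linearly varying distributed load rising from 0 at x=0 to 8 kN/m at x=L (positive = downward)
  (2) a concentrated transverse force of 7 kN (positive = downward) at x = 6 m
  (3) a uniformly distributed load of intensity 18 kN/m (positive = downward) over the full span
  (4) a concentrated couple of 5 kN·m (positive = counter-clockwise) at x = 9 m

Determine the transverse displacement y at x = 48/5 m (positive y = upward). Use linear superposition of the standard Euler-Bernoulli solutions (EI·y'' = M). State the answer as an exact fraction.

Load 1 — triangular load w₀=8 kN/m (0→w₀ over full span):
  y_1 = -w₀x²(L-x)²(x+2L)/(120LEI) = -8·(48/5)²·(12-(48/5))²·((48/5)+2·12)/(120·12·100000) = -48384/48828125 m
Load 2 — point force P=7 kN at a=6 m (b=L-a=6):
  y_2 = -Pa²(L-x)²(3bL-(3b+a)(L-x))/(6L³EI)  [x>a] = -7·6²·(12-(48/5))²·(3·6·12-(3·6+6)·(12-(48/5)))/(6·12³·100000) = -693/3125000 m
Load 3 — uniform load w=18 kN/m over full span:
  y_3 = -wx²(L-x)²/(24EI) = -18·(48/5)²·(12-(48/5))²/(24·100000) = -7776/1953125 m
Load 4 — applied couple M₀=5 kN·m at a=9 m (b=L-a=3):
  y_4 = (R_Ax³/6 - M_Ax²/2 - M₀(x-a)²/2)/EI  [x>a] with R_A=15/32, M_A=25/16 = ((15/32)·(48/5)³/6 - (25/16)·(48/5)²/2 - 5·((48/5)-9)²/2)/100000 = -189/5000000 m
Superposition: y = Σ y_i = -16349301/3125000000 m ≈ -0.005232 m

y(48/5) = -16349301/3125000000 m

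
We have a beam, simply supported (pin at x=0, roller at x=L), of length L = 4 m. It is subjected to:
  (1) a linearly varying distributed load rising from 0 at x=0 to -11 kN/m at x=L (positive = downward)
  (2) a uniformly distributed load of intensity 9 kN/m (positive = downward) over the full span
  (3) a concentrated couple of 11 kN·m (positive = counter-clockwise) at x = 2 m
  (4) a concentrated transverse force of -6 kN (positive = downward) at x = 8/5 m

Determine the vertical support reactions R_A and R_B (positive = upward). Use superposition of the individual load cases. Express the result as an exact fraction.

Load 1 — triangular load w₀=-11 kN/m (0→w₀ over full span):
  R_A = w₀L/6 = (-11)·4/6 = -22/3 kN
  R_B = w₀L/3 = (-11)·4/3 = -44/3 kN
Load 2 — uniform load w=9 kN/m over full span:
  R_A = wL/2 = 9·4/2 = 18 kN
  R_B = wL/2 = 9·4/2 = 18 kN
Load 3 — applied couple M₀=11 kN·m at a=2 m (b=L-a=2):
  R_A = M₀/L = 11/4 kN
  R_B = -M₀/L = -11/4 kN
Load 4 — point force P=-6 kN at a=8/5 m (b=L-a=12/5):
  R_A = Pb/L = (-6)·(12/5)/4 = -18/5 kN
  R_B = Pa/L = (-6)·(8/5)/4 = -12/5 kN
Superposition: R_A = 589/60 kN, R_B = -109/60 kN

R_A = 589/60 kN, R_B = -109/60 kN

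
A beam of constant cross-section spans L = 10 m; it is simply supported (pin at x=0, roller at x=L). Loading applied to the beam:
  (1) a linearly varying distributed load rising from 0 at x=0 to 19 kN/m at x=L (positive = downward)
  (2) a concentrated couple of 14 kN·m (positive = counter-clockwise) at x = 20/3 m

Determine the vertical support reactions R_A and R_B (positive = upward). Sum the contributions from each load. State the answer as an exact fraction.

Load 1 — triangular load w₀=19 kN/m (0→w₀ over full span):
  R_A = w₀L/6 = 19·10/6 = 95/3 kN
  R_B = w₀L/3 = 19·10/3 = 190/3 kN
Load 2 — applied couple M₀=14 kN·m at a=20/3 m (b=L-a=10/3):
  R_A = M₀/L = 14/10 = 7/5 kN
  R_B = -M₀/L = -14/10 = -7/5 kN
Superposition: R_A = 496/15 kN, R_B = 929/15 kN

R_A = 496/15 kN, R_B = 929/15 kN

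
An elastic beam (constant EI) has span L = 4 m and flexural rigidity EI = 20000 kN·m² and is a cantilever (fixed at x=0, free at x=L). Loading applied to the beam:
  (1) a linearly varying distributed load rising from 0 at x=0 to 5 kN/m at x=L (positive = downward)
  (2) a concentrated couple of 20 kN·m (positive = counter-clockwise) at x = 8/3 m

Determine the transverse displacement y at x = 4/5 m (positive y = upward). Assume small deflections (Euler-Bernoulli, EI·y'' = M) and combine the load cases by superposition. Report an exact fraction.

Load 1 — triangular load w₀=5 kN/m (0→w₀ over full span):
  y_1 = (w₀Lx³/12-w₀L²x²/6-w₀x⁵/(120L))/EI = (5·4·(4/5)³/12-5·4²·(4/5)²/6-5·(4/5)⁵/(120·4))/20000 = -2251/5859375 m
Load 2 — applied couple M₀=20 kN·m at a=8/3 m (b=L-a=4/3):
  y_2 = M₀x²/(2EI)  [x≤a] = 20·(4/5)²/(2·20000) = 1/3125 m
Superposition: y = Σ y_i = -376/5859375 m ≈ -0.000064 m

y(4/5) = -376/5859375 m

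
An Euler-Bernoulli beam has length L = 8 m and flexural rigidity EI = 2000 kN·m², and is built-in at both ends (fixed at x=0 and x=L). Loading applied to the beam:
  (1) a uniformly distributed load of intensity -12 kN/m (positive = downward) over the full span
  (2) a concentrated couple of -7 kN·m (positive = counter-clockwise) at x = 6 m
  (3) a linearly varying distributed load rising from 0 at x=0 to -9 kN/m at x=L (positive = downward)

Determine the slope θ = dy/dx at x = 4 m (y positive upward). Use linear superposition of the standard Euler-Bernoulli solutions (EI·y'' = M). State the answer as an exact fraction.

θ(4) = 131/80000 rad

Load 1 — uniform load w=-12 kN/m over full span:
  θ_1 = -wx(L-x)(L-2x)/(12EI) = -(-12)·4·(8-4)·(8-2·4)/(12·2000) = 0 rad
Load 2 — applied couple M₀=-7 kN·m at a=6 m (b=L-a=2):
  θ_2 = (R_Ax²/2 - M_Ax)/EI  [x≤a] with R_A=-63/64, M_A=-35/16 = ((-63/64)·4²/2 - (-35/16)·4)/2000 = 7/16000 rad
Load 3 — triangular load w₀=-9 kN/m (0→w₀ over full span):
  θ_3 = -w₀(2x(L-x)(L-2x)(x+2L)+x²(L-x)²)/(120LEI) = -(-9)·(2·4·(8-4)·(8-2·4)·(4+2·8)+4²·(8-4)²)/(120·8·2000) = 3/2500 rad
Superposition: θ = Σ θ_i = 131/80000 rad ≈ 0.001638 rad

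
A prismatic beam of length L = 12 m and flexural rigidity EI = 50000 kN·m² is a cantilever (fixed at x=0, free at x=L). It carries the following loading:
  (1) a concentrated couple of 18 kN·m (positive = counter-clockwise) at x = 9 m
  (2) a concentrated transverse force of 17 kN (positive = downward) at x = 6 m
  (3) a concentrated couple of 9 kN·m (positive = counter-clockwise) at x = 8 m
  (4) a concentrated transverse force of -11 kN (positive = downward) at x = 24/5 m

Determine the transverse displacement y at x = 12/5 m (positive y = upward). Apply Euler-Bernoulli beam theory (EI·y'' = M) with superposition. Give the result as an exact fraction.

Load 1 — applied couple M₀=18 kN·m at a=9 m (b=L-a=3):
  y_1 = M₀x²/(2EI)  [x≤a] = 18·(12/5)²/(2·50000) = 81/78125 m
Load 2 — point force P=17 kN at a=6 m (b=L-a=6):
  y_2 = -Px²(3a-x)/(6EI)  [x≤a] = -17·(12/5)²·(3·6-(12/5))/(6·50000) = -1989/390625 m
Load 3 — applied couple M₀=9 kN·m at a=8 m (b=L-a=4):
  y_3 = M₀x²/(2EI)  [x≤a] = 9·(12/5)²/(2·50000) = 81/156250 m
Load 4 — point force P=-11 kN at a=24/5 m (b=L-a=36/5):
  y_4 = -Px²(3a-x)/(6EI)  [x≤a] = -(-11)·(12/5)²·(3·(24/5)-(12/5))/(6·50000) = 198/78125 m
Superposition: y = Σ y_i = -783/781250 m ≈ -0.001002 m

y(12/5) = -783/781250 m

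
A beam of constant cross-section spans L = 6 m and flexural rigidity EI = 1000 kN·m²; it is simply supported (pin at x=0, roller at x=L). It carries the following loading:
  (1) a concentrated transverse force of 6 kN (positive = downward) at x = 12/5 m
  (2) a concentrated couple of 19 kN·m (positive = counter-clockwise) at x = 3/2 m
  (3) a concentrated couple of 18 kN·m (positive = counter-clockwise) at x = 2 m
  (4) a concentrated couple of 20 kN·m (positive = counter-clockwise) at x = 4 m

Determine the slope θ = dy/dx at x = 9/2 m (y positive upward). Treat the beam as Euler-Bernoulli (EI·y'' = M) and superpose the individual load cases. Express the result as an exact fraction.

Load 1 — point force P=6 kN at a=12/5 m (b=L-a=18/5):
  θ_1 = -Pa(2L²-6Lx+3x²+a²)/(6LEI)  [x>a] = -6·(12/5)·(2·6²-6·6·(9/2)+3·(9/2)²+(12/5)²)/(6·6·1000) = 2349/250000 rad
Load 2 — applied couple M₀=19 kN·m at a=3/2 m (b=L-a=9/2):
  θ_2 = (M₀x²/(2L)-M₀(x-a)+C₁)/EI  [x>a] with C₁=M₀(3b²-L²)/(6L)=209/16 = (19·(9/2)²/(2·6)-19·((9/2)-(3/2))+(209/16))/1000 = -19/1600 rad
Load 3 — applied couple M₀=18 kN·m at a=2 m (b=L-a=4):
  θ_3 = (M₀x²/(2L)-M₀(x-a)+C₁)/EI  [x>a] with C₁=M₀(3b²-L²)/(6L)=6 = (18·(9/2)²/(2·6)-18·((9/2)-2)+6)/1000 = -69/8000 rad
Load 4 — applied couple M₀=20 kN·m at a=4 m (b=L-a=2):
  θ_4 = (M₀x²/(2L)-M₀(x-a)+C₁)/EI  [x>a] with C₁=M₀(3b²-L²)/(6L)=-40/3 = (20·(9/2)²/(2·6)-20·((9/2)-4)+(-40/3))/1000 = 1/96 rad
Superposition: θ = Σ θ_i = -1031/1500000 rad ≈ -0.000687 rad

θ(9/2) = -1031/1500000 rad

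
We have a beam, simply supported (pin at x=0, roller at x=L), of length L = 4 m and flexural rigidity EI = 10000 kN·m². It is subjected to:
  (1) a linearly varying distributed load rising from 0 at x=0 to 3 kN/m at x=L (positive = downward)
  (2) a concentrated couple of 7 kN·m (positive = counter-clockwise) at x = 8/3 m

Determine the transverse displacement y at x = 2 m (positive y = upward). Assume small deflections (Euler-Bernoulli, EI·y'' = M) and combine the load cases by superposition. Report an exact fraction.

Load 1 — triangular load w₀=3 kN/m (0→w₀ over full span):
  y_1 = -w₀x(7L⁴-10L²x²+3x⁴)/(360LEI) = -3·2·(7·4⁴-10·4²·2²+3·2⁴)/(360·4·10000) = -1/2000 m
Load 2 — applied couple M₀=7 kN·m at a=8/3 m (b=L-a=4/3):
  y_2 = (M₀x³/(6L)+C₁x)/EI  [x≤a] with C₁=M₀(3b²-L²)/(6L)=-28/9 = (7·2³/(6·4)+(-28/9)·2)/10000 = -7/18000 m
Superposition: y = Σ y_i = -1/1125 m ≈ -0.000889 m

y(2) = -1/1125 m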